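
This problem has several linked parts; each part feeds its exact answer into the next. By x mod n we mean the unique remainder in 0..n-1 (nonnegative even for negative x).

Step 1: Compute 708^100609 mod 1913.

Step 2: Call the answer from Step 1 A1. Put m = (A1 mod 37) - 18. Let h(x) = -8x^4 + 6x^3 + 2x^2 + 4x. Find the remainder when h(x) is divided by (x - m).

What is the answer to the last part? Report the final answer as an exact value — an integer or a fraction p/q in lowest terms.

Step 1: squarings mod 1913: 708^1=708, 708^2=58, 708^4=1451, 708^8=1101, 708^16=1272, 708^32=1499, 708^64=1139, 708^128=307, 708^256=512, 708^512=63, 708^1024=143, 708^2048=1319, 708^4096=844, 708^8192=700, 708^16384=272, 708^32768=1290, 708^65536=1703; 708^100609 = 708^1 * 708^256 * 708^2048 * 708^32768 * 708^65536 = 1281 (mod 1913); answer 1281
Step 2: A1 = 1281; m = 5; remainder = value at the root: -8*(5)^4 + 6*(5)^3 + 2*(5)^2 + 4*(5)^1 = (-5000) + (750) + (50) + (20) = -4180; answer -4180

-4180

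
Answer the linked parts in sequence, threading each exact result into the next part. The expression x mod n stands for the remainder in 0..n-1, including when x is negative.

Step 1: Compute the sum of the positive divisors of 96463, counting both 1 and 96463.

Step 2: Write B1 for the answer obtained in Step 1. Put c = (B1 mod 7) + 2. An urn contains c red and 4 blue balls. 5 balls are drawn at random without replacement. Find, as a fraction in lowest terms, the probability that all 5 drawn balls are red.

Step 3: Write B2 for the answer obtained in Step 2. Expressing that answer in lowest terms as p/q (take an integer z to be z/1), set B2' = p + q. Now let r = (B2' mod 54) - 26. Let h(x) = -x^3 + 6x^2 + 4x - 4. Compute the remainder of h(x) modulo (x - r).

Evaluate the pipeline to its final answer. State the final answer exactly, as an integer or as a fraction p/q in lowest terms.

-3115

Step 1: 96463 = 19 * 5077; sigma = (1 + 19) * (1 + 5077) = 20 * 5078 = 101560; answer 101560
Step 2: B1 = 101560; c = 6; total draws C(10,5) = 252; favorable C(6,5) = 6; P = 1/42; answer 1/42
Step 3: B2 = 1/42; threaded value p + q = 43; r = 17; remainder = value at the root: -1*(17)^3 + 6*(17)^2 + 4*(17)^1 - 4 = (-4913) + (1734) + (68) + (-4) = -3115; answer -3115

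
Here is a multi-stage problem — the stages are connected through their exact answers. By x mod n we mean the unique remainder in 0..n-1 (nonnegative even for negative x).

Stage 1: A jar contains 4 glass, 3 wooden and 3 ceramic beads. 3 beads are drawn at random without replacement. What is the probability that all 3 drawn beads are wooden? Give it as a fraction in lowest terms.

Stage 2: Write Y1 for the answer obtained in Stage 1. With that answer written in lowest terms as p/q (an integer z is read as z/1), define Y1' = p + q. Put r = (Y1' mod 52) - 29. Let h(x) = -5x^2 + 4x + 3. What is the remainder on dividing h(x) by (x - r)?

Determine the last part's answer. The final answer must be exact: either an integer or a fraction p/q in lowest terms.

Stage 1: total draws C(10,3) = 120; favorable C(3,3) = 1; P = 1/120; answer 1/120
Stage 2: Y1 = 1/120; threaded value p + q = 121; r = -12; remainder = value at the root: -5*(-12)^2 + 4*(-12)^1 + 3 = (-720) + (-48) + (3) = -765; answer -765

-765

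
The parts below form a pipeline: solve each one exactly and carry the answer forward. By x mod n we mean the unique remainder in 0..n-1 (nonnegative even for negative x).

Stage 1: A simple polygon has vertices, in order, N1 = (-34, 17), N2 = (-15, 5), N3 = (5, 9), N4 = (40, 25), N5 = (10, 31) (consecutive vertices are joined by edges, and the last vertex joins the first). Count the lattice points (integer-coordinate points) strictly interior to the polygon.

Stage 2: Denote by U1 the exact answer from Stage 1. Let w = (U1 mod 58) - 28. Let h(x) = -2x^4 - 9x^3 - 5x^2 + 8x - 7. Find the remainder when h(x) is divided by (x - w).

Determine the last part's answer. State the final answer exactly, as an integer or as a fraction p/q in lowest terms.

-11587

Stage 1: cross terms: (-34*5 - -15*17)=85, (-15*9 - 5*5)=-160, (5*25 - 40*9)=-235, (40*31 - 10*25)=990, (10*17 - -34*31)=1224; twice the area = |1904| = 1904; area = 952; boundary points = 1 + 4 + 1 + 6 + 2 = 14; strictly interior points = area - boundary/2 + 1 = 946; answer 946
Stage 2: U1 = 946; w = -10; remainder = value at the root: -2*(-10)^4 - 9*(-10)^3 - 5*(-10)^2 + 8*(-10)^1 - 7 = (-20000) + (9000) + (-500) + (-80) + (-7) = -11587; answer -11587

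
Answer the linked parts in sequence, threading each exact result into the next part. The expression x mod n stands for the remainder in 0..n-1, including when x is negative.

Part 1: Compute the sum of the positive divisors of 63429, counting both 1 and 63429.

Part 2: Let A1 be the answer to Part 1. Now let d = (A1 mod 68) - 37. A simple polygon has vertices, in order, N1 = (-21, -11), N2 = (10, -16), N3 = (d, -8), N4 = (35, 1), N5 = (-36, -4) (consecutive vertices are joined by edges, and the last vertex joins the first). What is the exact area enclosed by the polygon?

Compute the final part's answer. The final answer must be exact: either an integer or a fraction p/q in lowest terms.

Part 1: 63429 = 3 * 21143; sigma = (1 + 3) * (1 + 21143) = 4 * 21144 = 84576; answer 84576
Part 2: A1 = 84576; d = 15; cross terms: (-21*-16 - 10*-11)=446, (10*-8 - 15*-16)=160, (15*1 - 35*-8)=295, (35*-4 - -36*1)=-104, (-36*-11 - -21*-4)=312; twice the area = |1109| = 1109; area = 1109/2; answer 1109/2

1109/2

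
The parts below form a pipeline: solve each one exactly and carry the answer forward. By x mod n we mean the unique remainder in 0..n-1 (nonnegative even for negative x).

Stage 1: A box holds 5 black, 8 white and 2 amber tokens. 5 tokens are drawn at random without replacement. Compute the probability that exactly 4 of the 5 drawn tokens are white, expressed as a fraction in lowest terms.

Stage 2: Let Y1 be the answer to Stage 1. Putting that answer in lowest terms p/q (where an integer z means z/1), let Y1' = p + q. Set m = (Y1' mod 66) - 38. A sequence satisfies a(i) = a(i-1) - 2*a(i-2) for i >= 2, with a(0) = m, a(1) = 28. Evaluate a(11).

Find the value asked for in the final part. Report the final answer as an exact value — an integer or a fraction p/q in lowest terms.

622

Stage 1: total draws C(15,5) = 3003; favorable C(8,4)*C(7,1) = 490; P = 70/429; answer 70/429
Stage 2: Y1 = 70/429; threaded value p + q = 499; m = -1; a(2) = 1*(28) - 2*(-1) = 30; iterating: a(2)=30, a(3)=-26, a(4)=-86, a(5)=-34, a(6)=138, a(7)=206, a(8)=-70, a(9)=-482, a(10)=-342, a(11)=622; answer 622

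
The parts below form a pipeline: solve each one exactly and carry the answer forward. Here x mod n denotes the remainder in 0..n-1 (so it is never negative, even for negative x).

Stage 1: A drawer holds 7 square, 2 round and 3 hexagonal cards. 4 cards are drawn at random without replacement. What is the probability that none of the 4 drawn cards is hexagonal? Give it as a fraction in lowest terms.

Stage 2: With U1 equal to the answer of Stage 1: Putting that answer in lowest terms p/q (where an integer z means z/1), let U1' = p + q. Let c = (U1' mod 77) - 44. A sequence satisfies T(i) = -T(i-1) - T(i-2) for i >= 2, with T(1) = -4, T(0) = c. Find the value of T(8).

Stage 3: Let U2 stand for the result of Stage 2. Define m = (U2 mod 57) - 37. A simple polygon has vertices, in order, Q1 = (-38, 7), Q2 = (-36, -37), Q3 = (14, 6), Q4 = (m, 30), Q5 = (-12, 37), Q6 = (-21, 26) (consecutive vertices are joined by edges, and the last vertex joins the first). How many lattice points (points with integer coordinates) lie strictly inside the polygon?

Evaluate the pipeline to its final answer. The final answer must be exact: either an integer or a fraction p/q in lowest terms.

Stage 1: total draws C(12,4) = 495; favorable C(9,4) = 126; P = 14/55; answer 14/55
Stage 2: U1 = 14/55; threaded value p + q = 69; c = 25; T(2) = -1*(-4) - 1*(25) = -21; iterating: T(2)=-21, T(3)=25, T(4)=-4, T(5)=-21, T(6)=25, T(7)=-4, T(8)=-21; answer -21
Stage 3: U2 = -21; m = -1; cross terms: (-38*-37 - -36*7)=1658, (-36*6 - 14*-37)=302, (14*30 - -1*6)=426, (-1*37 - -12*30)=323, (-12*26 - -21*37)=465, (-21*7 - -38*26)=841; twice the area = |4015| = 4015; area = 4015/2; boundary points = 2 + 1 + 3 + 1 + 1 + 1 = 9; strictly interior points = area - boundary/2 + 1 = 2004; answer 2004

2004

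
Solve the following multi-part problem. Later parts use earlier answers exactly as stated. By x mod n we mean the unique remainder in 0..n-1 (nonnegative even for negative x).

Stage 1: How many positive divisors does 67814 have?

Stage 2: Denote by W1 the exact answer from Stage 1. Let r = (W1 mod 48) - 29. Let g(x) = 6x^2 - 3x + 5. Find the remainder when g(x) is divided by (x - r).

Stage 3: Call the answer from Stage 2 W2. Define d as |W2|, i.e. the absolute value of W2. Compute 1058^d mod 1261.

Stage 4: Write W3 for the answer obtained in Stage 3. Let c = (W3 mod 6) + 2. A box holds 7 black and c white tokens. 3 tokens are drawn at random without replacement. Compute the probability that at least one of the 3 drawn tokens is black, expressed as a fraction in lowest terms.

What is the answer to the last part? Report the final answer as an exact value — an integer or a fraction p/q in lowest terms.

47/52

Stage 1: 67814 = 2 * 41 * 827; number of divisors = (1+1) * (1+1) * (1+1) = 8; answer 8
Stage 2: W1 = 8; r = -21; remainder = value at the root: 6*(-21)^2 - 3*(-21)^1 + 5 = (2646) + (63) + (5) = 2714; answer 2714
Stage 3: W2 = 2714; d = 2714; squarings mod 1261: 1058^1=1058, 1058^2=857, 1058^4=547, 1058^8=352, 1058^16=326, 1058^32=352, 1058^64=326, 1058^128=352, 1058^256=326, 1058^512=352, 1058^1024=326, 1058^2048=352; 1058^2714 = 1058^2 * 1058^8 * 1058^16 * 1058^128 * 1058^512 * 1058^2048 = 857 (mod 1261); answer 857
Stage 4: W3 = 857; c = 7; total draws C(14,3) = 364; complement C(7,3) = 35; favorable 364 - 35 = 329; P = 47/52; answer 47/52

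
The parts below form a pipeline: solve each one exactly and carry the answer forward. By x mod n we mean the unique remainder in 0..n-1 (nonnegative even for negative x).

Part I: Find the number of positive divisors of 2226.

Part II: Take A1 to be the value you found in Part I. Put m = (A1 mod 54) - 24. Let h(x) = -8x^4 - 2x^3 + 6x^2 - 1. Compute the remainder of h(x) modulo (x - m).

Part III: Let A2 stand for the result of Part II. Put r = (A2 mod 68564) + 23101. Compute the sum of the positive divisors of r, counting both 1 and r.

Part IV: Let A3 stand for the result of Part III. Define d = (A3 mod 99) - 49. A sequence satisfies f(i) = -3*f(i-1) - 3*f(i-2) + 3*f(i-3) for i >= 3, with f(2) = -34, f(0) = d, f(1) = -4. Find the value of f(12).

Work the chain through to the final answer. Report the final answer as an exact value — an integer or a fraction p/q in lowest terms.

-146529

Part I: 2226 = 2 * 3 * 7 * 53; number of divisors = (1+1) * (1+1) * (1+1) * (1+1) = 16; answer 16
Part II: A1 = 16; m = -8; remainder = value at the root: -8*(-8)^4 - 2*(-8)^3 + 6*(-8)^2 - 1 = (-32768) + (1024) + (384) + (-1) = -31361; answer -31361
Part III: A2 = -31361; r = 60304; 60304 = 2^4 * 3769; sigma = (1 + 2 + 4 + 8 + 16) * (1 + 3769) = 31 * 3770 = 116870; answer 116870
Part IV: A3 = 116870; d = 1; f(3) = -3*(-34) - 3*(-4) + 3*(1) = 117; iterating: f(3)=117, f(4)=-261, f(5)=330, f(6)=144, f(7)=-2205, f(8)=7173, f(9)=-14472, f(10)=15282, f(11)=19089, f(12)=-146529; answer -146529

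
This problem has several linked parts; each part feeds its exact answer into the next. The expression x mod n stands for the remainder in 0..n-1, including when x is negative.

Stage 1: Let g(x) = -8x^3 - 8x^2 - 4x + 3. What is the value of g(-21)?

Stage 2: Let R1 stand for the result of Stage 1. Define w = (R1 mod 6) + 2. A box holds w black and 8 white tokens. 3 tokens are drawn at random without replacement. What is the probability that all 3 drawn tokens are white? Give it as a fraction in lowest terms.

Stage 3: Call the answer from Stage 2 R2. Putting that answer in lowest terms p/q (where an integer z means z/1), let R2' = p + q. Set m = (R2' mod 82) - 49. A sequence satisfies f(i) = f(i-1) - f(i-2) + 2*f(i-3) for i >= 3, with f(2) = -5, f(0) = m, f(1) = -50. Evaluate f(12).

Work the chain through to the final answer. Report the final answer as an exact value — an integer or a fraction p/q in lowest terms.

Stage 1: -8*(-21)^3 - 8*(-21)^2 - 4*(-21)^1 + 3 = (74088) + (-3528) + (84) + (3) = 70647; answer 70647
Stage 2: R1 = 70647; w = 5; total draws C(13,3) = 286; favorable C(8,3) = 56; P = 28/143; answer 28/143
Stage 3: R2 = 28/143; threaded value p + q = 171; m = -42; f(3) = 1*(-5) - 1*(-50) + 2*(-42) = -39; iterating: f(3)=-39, f(4)=-134, f(5)=-105, f(6)=-49, f(7)=-212, f(8)=-373, f(9)=-259, f(10)=-310, f(11)=-797, f(12)=-1005; answer -1005

-1005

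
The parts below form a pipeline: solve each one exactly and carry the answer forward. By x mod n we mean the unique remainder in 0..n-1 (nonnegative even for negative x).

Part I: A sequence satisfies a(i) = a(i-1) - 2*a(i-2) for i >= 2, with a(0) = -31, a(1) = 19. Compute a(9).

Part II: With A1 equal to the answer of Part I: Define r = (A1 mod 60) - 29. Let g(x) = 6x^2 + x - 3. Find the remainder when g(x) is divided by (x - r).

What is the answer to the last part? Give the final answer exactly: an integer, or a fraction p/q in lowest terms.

Part I: a(2) = 1*(19) - 2*(-31) = 81; iterating: a(2)=81, a(3)=43, a(4)=-119, a(5)=-205, a(6)=33, a(7)=443, a(8)=377, a(9)=-509; answer -509
Part II: A1 = -509; r = 2; remainder = value at the root: 6*(2)^2 + 1*(2)^1 - 3 = (24) + (2) + (-3) = 23; answer 23

23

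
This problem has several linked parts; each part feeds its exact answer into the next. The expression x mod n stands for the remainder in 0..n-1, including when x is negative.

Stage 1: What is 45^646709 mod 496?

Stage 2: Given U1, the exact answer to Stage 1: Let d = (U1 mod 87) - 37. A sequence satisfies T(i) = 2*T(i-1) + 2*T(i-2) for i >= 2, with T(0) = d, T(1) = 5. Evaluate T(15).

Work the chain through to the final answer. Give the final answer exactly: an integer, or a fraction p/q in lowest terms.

24465536

Stage 1: squarings mod 496: 45^1=45, 45^2=41, 45^4=193, 45^8=49, 45^16=417, 45^32=289, 45^64=193, 45^128=49, 45^256=417, 45^512=289, 45^1024=193, 45^2048=49, 45^4096=417, 45^8192=289, 45^16384=193, 45^32768=49, 45^65536=417, 45^131072=289, 45^262144=193, 45^524288=49; 45^646709 = 45^1 * 45^4 * 45^16 * 45^32 * 45^512 * 45^1024 * 45^2048 * 45^4096 * 45^16384 * 45^32768 * 45^65536 * 45^524288 = 237 (mod 496); answer 237
Stage 2: U1 = 237; d = 26; T(2) = 2*(5) + 2*(26) = 62; iterating: T(2)=62, T(3)=134, T(4)=392, T(5)=1052, T(6)=2888, T(7)=7880, T(8)=21536, T(9)=58832, T(10)=160736, T(11)=439136, T(12)=1199744, T(13)=3277760, T(14)=8955008, T(15)=24465536; answer 24465536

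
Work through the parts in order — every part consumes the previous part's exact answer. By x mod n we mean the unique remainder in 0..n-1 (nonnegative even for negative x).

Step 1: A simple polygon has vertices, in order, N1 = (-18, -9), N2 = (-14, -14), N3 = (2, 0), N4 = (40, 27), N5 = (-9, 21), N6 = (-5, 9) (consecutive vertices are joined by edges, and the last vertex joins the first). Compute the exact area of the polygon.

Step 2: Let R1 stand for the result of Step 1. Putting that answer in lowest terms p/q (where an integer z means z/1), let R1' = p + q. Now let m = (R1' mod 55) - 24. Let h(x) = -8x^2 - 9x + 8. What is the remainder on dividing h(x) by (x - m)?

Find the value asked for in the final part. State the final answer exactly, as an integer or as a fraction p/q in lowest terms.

-4431

Step 1: cross terms: (-18*-14 - -14*-9)=126, (-14*0 - 2*-14)=28, (2*27 - 40*0)=54, (40*21 - -9*27)=1083, (-9*9 - -5*21)=24, (-5*-9 - -18*9)=207; twice the area = |1522| = 1522; area = 761; answer 761
Step 2: R1 = 761; threaded value p + q = 762; m = 23; remainder = value at the root: -8*(23)^2 - 9*(23)^1 + 8 = (-4232) + (-207) + (8) = -4431; answer -4431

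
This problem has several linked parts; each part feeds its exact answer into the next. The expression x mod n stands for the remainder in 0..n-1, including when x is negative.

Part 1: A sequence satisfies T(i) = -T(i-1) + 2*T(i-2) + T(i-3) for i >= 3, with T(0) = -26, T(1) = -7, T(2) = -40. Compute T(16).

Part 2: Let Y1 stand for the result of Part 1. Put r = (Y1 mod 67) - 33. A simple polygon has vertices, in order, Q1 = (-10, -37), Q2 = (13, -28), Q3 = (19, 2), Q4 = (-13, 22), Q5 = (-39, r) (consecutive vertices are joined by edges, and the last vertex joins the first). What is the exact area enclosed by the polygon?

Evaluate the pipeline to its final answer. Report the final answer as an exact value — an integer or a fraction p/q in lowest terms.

Part 1: T(3) = -1*(-40) + 2*(-7) + 1*(-26) = 0; iterating: T(3)=0, T(4)=-87, T(5)=47, T(6)=-221, T(7)=228, T(8)=-623, T(9)=858, T(10)=-1876, T(11)=2969, T(12)=-5863, T(13)=9925, T(14)=-18682, T(15)=32669, T(16)=-60108; answer -60108
Part 2: Y1 = -60108; r = 25; cross terms: (-10*-28 - 13*-37)=761, (13*2 - 19*-28)=558, (19*22 - -13*2)=444, (-13*25 - -39*22)=533, (-39*-37 - -10*25)=1693; twice the area = |3989| = 3989; area = 3989/2; answer 3989/2

3989/2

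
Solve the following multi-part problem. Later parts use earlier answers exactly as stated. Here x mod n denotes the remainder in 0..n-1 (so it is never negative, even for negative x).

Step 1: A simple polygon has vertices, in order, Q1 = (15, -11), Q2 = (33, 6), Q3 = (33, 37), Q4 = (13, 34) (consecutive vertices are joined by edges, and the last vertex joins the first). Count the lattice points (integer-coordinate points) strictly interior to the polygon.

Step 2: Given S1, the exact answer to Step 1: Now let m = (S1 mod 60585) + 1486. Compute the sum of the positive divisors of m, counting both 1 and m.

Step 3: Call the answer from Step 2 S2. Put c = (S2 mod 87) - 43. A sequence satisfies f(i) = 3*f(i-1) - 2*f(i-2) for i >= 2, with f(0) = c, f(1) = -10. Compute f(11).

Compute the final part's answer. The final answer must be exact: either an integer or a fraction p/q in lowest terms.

Step 1: cross terms: (15*6 - 33*-11)=453, (33*37 - 33*6)=1023, (33*34 - 13*37)=641, (13*-11 - 15*34)=-653; twice the area = |1464| = 1464; area = 732; boundary points = 1 + 31 + 1 + 1 = 34; strictly interior points = area - boundary/2 + 1 = 716; answer 716
Step 2: S1 = 716; m = 2202; 2202 = 2 * 3 * 367; sigma = (1 + 2) * (1 + 3) * (1 + 367) = 3 * 4 * 368 = 4416; answer 4416
Step 3: S2 = 4416; c = 23; f(2) = 3*(-10) - 2*(23) = -76; iterating: f(2)=-76, f(3)=-208, f(4)=-472, f(5)=-1000, f(6)=-2056, f(7)=-4168, f(8)=-8392, f(9)=-16840, f(10)=-33736, f(11)=-67528; answer -67528

-67528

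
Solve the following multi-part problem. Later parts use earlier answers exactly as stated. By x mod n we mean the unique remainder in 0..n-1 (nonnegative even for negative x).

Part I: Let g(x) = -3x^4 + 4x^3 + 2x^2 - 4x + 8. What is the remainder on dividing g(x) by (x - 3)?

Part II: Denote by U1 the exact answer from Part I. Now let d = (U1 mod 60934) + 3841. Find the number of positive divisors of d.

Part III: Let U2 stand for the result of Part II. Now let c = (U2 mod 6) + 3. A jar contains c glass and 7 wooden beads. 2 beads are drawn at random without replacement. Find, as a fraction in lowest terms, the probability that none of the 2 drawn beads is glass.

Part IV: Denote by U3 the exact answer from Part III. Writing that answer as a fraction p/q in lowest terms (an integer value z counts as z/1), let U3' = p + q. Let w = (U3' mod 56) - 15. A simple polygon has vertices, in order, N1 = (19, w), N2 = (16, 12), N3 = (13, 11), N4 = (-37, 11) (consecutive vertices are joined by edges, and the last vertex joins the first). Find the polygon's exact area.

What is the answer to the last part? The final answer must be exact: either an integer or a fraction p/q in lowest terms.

Part I: remainder = value at the root: -3*(3)^4 + 4*(3)^3 + 2*(3)^2 - 4*(3)^1 + 8 = (-243) + (108) + (18) + (-12) + (8) = -121; answer -121
Part II: U1 = -121; d = 64654; 64654 = 2 * 32327; number of divisors = (1+1) * (1+1) = 4; answer 4
Part III: U2 = 4; c = 7; total draws C(14,2) = 91; favorable C(7,2) = 21; P = 3/13; answer 3/13
Part IV: U3 = 3/13; threaded value p + q = 16; w = 1; cross terms: (19*12 - 16*1)=212, (16*11 - 13*12)=20, (13*11 - -37*11)=550, (-37*1 - 19*11)=-246; twice the area = |536| = 536; area = 268; answer 268

268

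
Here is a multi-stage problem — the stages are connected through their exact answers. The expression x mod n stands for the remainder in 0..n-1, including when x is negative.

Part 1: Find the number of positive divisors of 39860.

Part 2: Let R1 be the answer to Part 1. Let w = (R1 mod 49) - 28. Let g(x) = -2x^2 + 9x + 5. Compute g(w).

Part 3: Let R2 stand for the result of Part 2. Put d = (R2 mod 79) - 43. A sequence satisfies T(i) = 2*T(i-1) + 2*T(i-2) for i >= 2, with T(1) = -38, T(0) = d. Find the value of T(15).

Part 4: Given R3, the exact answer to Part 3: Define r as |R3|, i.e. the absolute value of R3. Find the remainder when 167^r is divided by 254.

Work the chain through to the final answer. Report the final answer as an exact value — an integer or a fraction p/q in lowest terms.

61

Part 1: 39860 = 2^2 * 5 * 1993; number of divisors = (2+1) * (1+1) * (1+1) = 12; answer 12
Part 2: R1 = 12; w = -16; -2*(-16)^2 + 9*(-16)^1 + 5 = (-512) + (-144) + (5) = -651; answer -651
Part 3: R2 = -651; d = 17; T(2) = 2*(-38) + 2*(17) = -42; iterating: T(2)=-42, T(3)=-160, T(4)=-404, T(5)=-1128, T(6)=-3064, T(7)=-8384, T(8)=-22896, T(9)=-62560, T(10)=-170912, T(11)=-466944, T(12)=-1275712, T(13)=-3485312, T(14)=-9522048, T(15)=-26014720; answer -26014720
Part 4: R3 = -26014720; r = 26014720; squarings mod 254: 167^1=167, 167^2=203, 167^4=61, 167^8=165, 167^16=47, 167^32=177, 167^64=87, 167^128=203, 167^256=61, 167^512=165, 167^1024=47, 167^2048=177, 167^4096=87, 167^8192=203, 167^16384=61, 167^32768=165, 167^65536=47, 167^131072=177, 167^262144=87, 167^524288=203, 167^1048576=61, 167^2097152=165, 167^4194304=47, 167^8388608=177, 167^16777216=87; 167^26014720 = 167^1024 * 167^4096 * 167^8192 * 167^16384 * 167^32768 * 167^262144 * 167^524288 * 167^8388608 * 167^16777216 = 61 (mod 254); answer 61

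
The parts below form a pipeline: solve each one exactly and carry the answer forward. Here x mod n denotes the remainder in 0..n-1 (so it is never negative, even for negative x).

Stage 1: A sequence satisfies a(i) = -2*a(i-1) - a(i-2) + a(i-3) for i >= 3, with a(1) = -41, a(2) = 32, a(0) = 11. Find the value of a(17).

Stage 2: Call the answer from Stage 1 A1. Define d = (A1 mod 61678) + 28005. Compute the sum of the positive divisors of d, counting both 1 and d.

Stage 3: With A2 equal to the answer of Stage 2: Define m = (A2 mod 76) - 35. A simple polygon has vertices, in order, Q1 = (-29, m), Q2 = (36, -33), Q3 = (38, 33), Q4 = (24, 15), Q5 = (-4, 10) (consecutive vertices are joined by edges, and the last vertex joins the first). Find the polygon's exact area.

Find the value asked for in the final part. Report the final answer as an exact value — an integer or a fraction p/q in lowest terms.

5167/2

Stage 1: a(3) = -2*(32) - 1*(-41) + 1*(11) = -12; iterating: a(3)=-12, a(4)=-49, a(5)=142, a(6)=-247, a(7)=303, a(8)=-217, a(9)=-116, a(10)=752, a(11)=-1605, a(12)=2342, a(13)=-2327, a(14)=707, a(15)=3255, a(16)=-9544, a(17)=16540; answer 16540
Stage 2: A1 = 16540; d = 44545; 44545 = 5 * 59 * 151; sigma = (1 + 5) * (1 + 59) * (1 + 151) = 6 * 60 * 152 = 54720; answer 54720
Stage 3: A2 = 54720; m = -35; cross terms: (-29*-33 - 36*-35)=2217, (36*33 - 38*-33)=2442, (38*15 - 24*33)=-222, (24*10 - -4*15)=300, (-4*-35 - -29*10)=430; twice the area = |5167| = 5167; area = 5167/2; answer 5167/2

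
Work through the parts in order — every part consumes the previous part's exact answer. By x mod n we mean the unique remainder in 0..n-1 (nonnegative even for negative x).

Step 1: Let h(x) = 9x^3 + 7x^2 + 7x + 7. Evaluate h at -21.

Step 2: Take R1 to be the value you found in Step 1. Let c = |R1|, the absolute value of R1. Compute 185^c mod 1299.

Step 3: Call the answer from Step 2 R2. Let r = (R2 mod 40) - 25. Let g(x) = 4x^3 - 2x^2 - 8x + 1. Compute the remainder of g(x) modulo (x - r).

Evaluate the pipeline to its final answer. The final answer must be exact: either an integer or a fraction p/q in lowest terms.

Step 1: 9*(-21)^3 + 7*(-21)^2 + 7*(-21)^1 + 7 = (-83349) + (3087) + (-147) + (7) = -80402; answer -80402
Step 2: R1 = -80402; c = 80402; squarings mod 1299: 185^1=185, 185^2=451, 185^4=757, 185^8=190, 185^16=1027, 185^32=1240, 185^64=883, 185^128=289, 185^256=385, 185^512=139, 185^1024=1135, 185^2048=916, 185^4096=1201, 185^8192=511, 185^16384=22, 185^32768=484, 185^65536=436; 185^80402 = 185^2 * 185^16 * 185^512 * 185^2048 * 185^4096 * 185^8192 * 185^65536 = 919 (mod 1299); answer 919
Step 3: R2 = 919; r = 14; remainder = value at the root: 4*(14)^3 - 2*(14)^2 - 8*(14)^1 + 1 = (10976) + (-392) + (-112) + (1) = 10473; answer 10473

10473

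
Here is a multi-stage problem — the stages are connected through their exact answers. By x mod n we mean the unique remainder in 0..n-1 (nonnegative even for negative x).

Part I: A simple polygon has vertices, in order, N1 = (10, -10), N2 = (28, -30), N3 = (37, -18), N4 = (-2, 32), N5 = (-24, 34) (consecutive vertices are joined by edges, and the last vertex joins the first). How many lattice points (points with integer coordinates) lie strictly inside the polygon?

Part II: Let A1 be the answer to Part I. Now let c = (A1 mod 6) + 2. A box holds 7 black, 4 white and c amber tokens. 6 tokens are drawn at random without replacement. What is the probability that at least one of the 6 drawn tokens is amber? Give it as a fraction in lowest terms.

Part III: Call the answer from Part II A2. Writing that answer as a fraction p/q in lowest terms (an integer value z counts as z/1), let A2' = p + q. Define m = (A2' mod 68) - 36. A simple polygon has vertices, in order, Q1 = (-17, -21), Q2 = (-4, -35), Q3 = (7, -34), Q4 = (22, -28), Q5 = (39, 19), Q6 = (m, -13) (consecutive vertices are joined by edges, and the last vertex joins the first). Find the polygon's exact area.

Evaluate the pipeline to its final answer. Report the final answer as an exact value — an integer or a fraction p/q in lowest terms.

693

Part I: cross terms: (10*-30 - 28*-10)=-20, (28*-18 - 37*-30)=606, (37*32 - -2*-18)=1148, (-2*34 - -24*32)=700, (-24*-10 - 10*34)=-100; twice the area = |2334| = 2334; area = 1167; boundary points = 2 + 3 + 1 + 2 + 2 = 10; strictly interior points = area - boundary/2 + 1 = 1163; answer 1163
Part II: A1 = 1163; c = 7; total draws C(18,6) = 18564; complement C(11,6) = 462; favorable 18564 - 462 = 18102; P = 431/442; answer 431/442
Part III: A2 = 431/442; threaded value p + q = 873; m = 21; cross terms: (-17*-35 - -4*-21)=511, (-4*-34 - 7*-35)=381, (7*-28 - 22*-34)=552, (22*19 - 39*-28)=1510, (39*-13 - 21*19)=-906, (21*-21 - -17*-13)=-662; twice the area = |1386| = 1386; area = 693; answer 693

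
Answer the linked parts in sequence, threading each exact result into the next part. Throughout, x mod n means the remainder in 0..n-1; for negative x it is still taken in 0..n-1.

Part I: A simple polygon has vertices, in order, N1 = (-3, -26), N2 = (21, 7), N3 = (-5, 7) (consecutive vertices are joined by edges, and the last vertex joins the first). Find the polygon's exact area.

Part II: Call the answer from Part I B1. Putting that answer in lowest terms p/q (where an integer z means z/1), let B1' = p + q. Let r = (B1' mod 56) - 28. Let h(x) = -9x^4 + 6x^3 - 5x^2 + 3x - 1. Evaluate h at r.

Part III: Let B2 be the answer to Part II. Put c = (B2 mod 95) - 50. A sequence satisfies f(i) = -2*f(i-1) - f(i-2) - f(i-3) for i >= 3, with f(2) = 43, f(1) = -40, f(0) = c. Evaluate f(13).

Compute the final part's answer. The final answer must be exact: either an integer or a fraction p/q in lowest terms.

-23120

Part I: cross terms: (-3*7 - 21*-26)=525, (21*7 - -5*7)=182, (-5*-26 - -3*7)=151; twice the area = |858| = 858; area = 429; answer 429
Part II: B1 = 429; threaded value p + q = 430; r = 10; -9*(10)^4 + 6*(10)^3 - 5*(10)^2 + 3*(10)^1 - 1 = (-90000) + (6000) + (-500) + (30) + (-1) = -84471; answer -84471
Part III: B2 = -84471; c = 29; f(3) = -2*(43) - 1*(-40) - 1*(29) = -75; iterating: f(3)=-75, f(4)=147, f(5)=-262, f(6)=452, f(7)=-789, f(8)=1388, f(9)=-2439, f(10)=4279, f(11)=-7507, f(12)=13174, f(13)=-23120; answer -23120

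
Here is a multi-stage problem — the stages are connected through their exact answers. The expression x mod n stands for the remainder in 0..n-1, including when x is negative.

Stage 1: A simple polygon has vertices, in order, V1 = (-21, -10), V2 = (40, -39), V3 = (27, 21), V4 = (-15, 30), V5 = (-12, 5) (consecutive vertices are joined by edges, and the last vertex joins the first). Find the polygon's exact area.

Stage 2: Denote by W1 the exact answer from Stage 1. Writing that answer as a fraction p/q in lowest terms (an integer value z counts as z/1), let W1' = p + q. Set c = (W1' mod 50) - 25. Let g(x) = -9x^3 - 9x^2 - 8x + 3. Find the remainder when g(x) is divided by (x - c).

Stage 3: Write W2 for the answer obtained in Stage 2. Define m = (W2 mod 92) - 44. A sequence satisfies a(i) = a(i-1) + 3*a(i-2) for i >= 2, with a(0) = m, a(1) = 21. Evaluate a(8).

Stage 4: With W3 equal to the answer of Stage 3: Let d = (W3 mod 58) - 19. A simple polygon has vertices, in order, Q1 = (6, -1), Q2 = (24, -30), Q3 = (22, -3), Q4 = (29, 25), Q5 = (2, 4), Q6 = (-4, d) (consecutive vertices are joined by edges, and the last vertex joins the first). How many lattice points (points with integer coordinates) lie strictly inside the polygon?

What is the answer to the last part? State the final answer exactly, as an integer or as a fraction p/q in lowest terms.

585

Stage 1: cross terms: (-21*-39 - 40*-10)=1219, (40*21 - 27*-39)=1893, (27*30 - -15*21)=1125, (-15*5 - -12*30)=285, (-12*-10 - -21*5)=225; twice the area = |4747| = 4747; area = 4747/2; answer 4747/2
Stage 2: W1 = 4747/2; threaded value p + q = 4749; c = 24; remainder = value at the root: -9*(24)^3 - 9*(24)^2 - 8*(24)^1 + 3 = (-124416) + (-5184) + (-192) + (3) = -129789; answer -129789
Stage 3: W2 = -129789; m = -21; a(2) = 1*(21) + 3*(-21) = -42; iterating: a(2)=-42, a(3)=21, a(4)=-105, a(5)=-42, a(6)=-357, a(7)=-483, a(8)=-1554; answer -1554
Stage 4: W3 = -1554; d = -7; cross terms: (6*-30 - 24*-1)=-156, (24*-3 - 22*-30)=588, (22*25 - 29*-3)=637, (29*4 - 2*25)=66, (2*-7 - -4*4)=2, (-4*-1 - 6*-7)=46; twice the area = |1183| = 1183; area = 1183/2; boundary points = 1 + 1 + 7 + 3 + 1 + 2 = 15; strictly interior points = area - boundary/2 + 1 = 585; answer 585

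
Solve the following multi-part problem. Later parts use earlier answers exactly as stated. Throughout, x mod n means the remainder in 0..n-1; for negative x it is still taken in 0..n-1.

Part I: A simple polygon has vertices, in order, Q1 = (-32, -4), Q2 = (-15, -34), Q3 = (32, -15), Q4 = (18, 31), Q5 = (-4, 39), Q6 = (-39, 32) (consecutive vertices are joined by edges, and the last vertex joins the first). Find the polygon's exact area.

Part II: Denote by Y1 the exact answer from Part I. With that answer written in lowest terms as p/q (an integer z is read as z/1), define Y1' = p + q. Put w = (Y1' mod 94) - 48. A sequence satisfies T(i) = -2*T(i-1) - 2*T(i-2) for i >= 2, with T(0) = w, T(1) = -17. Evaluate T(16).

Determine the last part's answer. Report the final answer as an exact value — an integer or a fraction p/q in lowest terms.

Part I: cross terms: (-32*-34 - -15*-4)=1028, (-15*-15 - 32*-34)=1313, (32*31 - 18*-15)=1262, (18*39 - -4*31)=826, (-4*32 - -39*39)=1393, (-39*-4 - -32*32)=1180; twice the area = |7002| = 7002; area = 3501; answer 3501
Part II: Y1 = 3501; threaded value p + q = 3502; w = -24; T(2) = -2*(-17) - 2*(-24) = 82; iterating: T(2)=82, T(3)=-130, T(4)=96, T(5)=68, T(6)=-328, T(7)=520, T(8)=-384, T(9)=-272, T(10)=1312, T(11)=-2080, T(12)=1536, T(13)=1088, T(14)=-5248, T(15)=8320, T(16)=-6144; answer -6144

-6144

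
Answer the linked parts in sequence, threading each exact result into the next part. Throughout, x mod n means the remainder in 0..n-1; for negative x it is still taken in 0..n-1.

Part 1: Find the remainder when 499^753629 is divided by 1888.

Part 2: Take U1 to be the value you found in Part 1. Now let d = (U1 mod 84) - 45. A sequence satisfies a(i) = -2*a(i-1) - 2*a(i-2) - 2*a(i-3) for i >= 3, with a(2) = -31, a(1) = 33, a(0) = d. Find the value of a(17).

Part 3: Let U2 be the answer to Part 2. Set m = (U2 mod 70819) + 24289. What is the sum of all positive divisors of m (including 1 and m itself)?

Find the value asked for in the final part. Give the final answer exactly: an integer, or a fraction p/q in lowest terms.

217056

Part 1: squarings mod 1888: 499^1=499, 499^2=1673, 499^4=913, 499^8=961, 499^16=289, 499^32=449, 499^64=1473, 499^128=417, 499^256=193, 499^512=1377, 499^1024=577, 499^2048=641, 499^4096=1185, 499^8192=1441, 499^16384=1569, 499^32768=1697, 499^65536=609, 499^131072=833, 499^262144=993, 499^524288=513; 499^753629 = 499^1 * 499^4 * 499^8 * 499^16 * 499^64 * 499^128 * 499^256 * 499^512 * 499^1024 * 499^2048 * 499^4096 * 499^8192 * 499^16384 * 499^65536 * 499^131072 * 499^524288 = 1827 (mod 1888); answer 1827
Part 2: U1 = 1827; d = 18; a(3) = -2*(-31) - 2*(33) - 2*(18) = -40; iterating: a(3)=-40, a(4)=76, a(5)=-10, a(6)=-52, a(7)=-28, a(8)=180, a(9)=-200, a(10)=96, a(11)=-152, a(12)=512, a(13)=-912, a(14)=1104, a(15)=-1408, a(16)=2432, a(17)=-4256; answer -4256
Part 3: U2 = -4256; m = 90852; 90852 = 2^2 * 3 * 67 * 113; sigma = (1 + 2 + 4) * (1 + 3) * (1 + 67) * (1 + 113) = 7 * 4 * 68 * 114 = 217056; answer 217056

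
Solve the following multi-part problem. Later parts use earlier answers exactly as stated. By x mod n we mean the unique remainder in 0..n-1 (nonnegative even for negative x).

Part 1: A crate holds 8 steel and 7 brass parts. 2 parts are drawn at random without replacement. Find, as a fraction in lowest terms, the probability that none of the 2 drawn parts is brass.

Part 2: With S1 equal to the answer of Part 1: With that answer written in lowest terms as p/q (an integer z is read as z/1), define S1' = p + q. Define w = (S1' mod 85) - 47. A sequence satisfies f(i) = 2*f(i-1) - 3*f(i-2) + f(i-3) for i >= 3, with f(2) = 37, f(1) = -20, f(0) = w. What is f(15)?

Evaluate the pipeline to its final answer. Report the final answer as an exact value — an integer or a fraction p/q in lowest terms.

Part 1: total draws C(15,2) = 105; favorable C(8,2) = 28; P = 4/15; answer 4/15
Part 2: S1 = 4/15; threaded value p + q = 19; w = -28; f(3) = 2*(37) - 3*(-20) + 1*(-28) = 106; iterating: f(3)=106, f(4)=81, f(5)=-119, f(6)=-375, f(7)=-312, f(8)=382, f(9)=1325, f(10)=1192, f(11)=-1209, f(12)=-4669, f(13)=-4519, f(14)=3760, f(15)=16408; answer 16408

16408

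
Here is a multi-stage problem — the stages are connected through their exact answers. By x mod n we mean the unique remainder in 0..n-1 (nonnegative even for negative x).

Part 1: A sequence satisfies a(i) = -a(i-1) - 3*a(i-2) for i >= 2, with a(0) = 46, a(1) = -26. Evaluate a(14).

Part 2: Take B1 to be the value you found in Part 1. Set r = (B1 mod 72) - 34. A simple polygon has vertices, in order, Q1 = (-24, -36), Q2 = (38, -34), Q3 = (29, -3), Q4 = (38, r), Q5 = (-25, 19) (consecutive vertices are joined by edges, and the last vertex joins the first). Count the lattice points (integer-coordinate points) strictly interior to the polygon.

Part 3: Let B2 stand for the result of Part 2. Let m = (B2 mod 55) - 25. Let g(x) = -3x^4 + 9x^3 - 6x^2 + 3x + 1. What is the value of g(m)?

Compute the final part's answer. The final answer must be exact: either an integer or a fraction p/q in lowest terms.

-44

Part 1: a(2) = -1*(-26) - 3*(46) = -112; iterating: a(2)=-112, a(3)=190, a(4)=146, a(5)=-716, a(6)=278, a(7)=1870, a(8)=-2704, a(9)=-2906, a(10)=11018, a(11)=-2300, a(12)=-30754, a(13)=37654, a(14)=54608; answer 54608
Part 2: B1 = 54608; r = -2; cross terms: (-24*-34 - 38*-36)=2184, (38*-3 - 29*-34)=872, (29*-2 - 38*-3)=56, (38*19 - -25*-2)=672, (-25*-36 - -24*19)=1356; twice the area = |5140| = 5140; area = 2570; boundary points = 2 + 1 + 1 + 21 + 1 = 26; strictly interior points = area - boundary/2 + 1 = 2558; answer 2558
Part 3: B2 = 2558; m = 3; -3*(3)^4 + 9*(3)^3 - 6*(3)^2 + 3*(3)^1 + 1 = (-243) + (243) + (-54) + (9) + (1) = -44; answer -44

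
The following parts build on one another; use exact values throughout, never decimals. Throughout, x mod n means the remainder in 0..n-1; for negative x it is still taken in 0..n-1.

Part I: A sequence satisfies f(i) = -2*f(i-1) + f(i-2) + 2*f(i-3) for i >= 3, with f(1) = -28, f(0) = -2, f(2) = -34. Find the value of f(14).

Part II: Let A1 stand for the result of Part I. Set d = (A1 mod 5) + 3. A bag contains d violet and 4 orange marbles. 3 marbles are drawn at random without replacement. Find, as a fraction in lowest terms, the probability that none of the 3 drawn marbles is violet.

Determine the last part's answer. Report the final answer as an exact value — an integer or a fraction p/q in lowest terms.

Part I: f(3) = -2*(-34) + 1*(-28) + 2*(-2) = 36; iterating: f(3)=36, f(4)=-162, f(5)=292, f(6)=-674, f(7)=1316, f(8)=-2722, f(9)=5412, f(10)=-10914, f(11)=21796, f(12)=-43682, f(13)=87332, f(14)=-174754; answer -174754
Part II: A1 = -174754; d = 4; total draws C(8,3) = 56; favorable C(4,3) = 4; P = 1/14; answer 1/14

1/14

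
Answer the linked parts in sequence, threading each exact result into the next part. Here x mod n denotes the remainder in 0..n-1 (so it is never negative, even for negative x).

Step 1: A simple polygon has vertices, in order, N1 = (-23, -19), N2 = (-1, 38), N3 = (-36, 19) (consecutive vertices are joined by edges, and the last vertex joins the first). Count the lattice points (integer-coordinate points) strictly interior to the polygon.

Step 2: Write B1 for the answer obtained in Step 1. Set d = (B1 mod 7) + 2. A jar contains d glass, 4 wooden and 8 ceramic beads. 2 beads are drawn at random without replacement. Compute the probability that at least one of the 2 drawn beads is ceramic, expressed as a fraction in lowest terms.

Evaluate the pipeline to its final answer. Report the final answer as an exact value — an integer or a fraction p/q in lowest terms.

Step 1: cross terms: (-23*38 - -1*-19)=-893, (-1*19 - -36*38)=1349, (-36*-19 - -23*19)=1121; twice the area = |1577| = 1577; area = 1577/2; boundary points = 1 + 1 + 1 = 3; strictly interior points = area - boundary/2 + 1 = 788; answer 788
Step 2: B1 = 788; d = 6; total draws C(18,2) = 153; complement C(10,2) = 45; favorable 153 - 45 = 108; P = 12/17; answer 12/17

12/17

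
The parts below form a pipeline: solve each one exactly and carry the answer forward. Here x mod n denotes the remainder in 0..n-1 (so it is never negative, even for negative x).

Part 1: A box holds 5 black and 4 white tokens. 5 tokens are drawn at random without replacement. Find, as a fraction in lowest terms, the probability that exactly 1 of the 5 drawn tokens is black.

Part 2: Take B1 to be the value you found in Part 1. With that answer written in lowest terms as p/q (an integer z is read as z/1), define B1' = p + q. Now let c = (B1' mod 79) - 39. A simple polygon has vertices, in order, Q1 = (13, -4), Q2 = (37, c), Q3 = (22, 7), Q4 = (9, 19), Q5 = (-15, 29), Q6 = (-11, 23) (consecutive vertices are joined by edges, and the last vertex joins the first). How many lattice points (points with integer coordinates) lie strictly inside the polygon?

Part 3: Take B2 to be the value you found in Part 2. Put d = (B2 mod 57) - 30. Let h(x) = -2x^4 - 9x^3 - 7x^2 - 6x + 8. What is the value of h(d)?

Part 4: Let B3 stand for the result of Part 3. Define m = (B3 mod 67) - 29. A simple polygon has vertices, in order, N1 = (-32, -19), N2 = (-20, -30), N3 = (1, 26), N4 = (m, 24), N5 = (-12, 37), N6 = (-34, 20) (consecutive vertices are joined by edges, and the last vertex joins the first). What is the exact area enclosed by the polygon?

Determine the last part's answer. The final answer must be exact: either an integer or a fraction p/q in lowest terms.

2937/2

Part 1: total draws C(9,5) = 126; favorable C(5,1)*C(4,4) = 5; P = 5/126; answer 5/126
Part 2: B1 = 5/126; threaded value p + q = 131; c = 13; cross terms: (13*13 - 37*-4)=317, (37*7 - 22*13)=-27, (22*19 - 9*7)=355, (9*29 - -15*19)=546, (-15*23 - -11*29)=-26, (-11*-4 - 13*23)=-255; twice the area = |910| = 910; area = 455; boundary points = 1 + 3 + 1 + 2 + 2 + 3 = 12; strictly interior points = area - boundary/2 + 1 = 450; answer 450
Part 3: B2 = 450; d = 21; -2*(21)^4 - 9*(21)^3 - 7*(21)^2 - 6*(21)^1 + 8 = (-388962) + (-83349) + (-3087) + (-126) + (8) = -475516; answer -475516
Part 4: B3 = -475516; m = 21; cross terms: (-32*-30 - -20*-19)=580, (-20*26 - 1*-30)=-490, (1*24 - 21*26)=-522, (21*37 - -12*24)=1065, (-12*20 - -34*37)=1018, (-34*-19 - -32*20)=1286; twice the area = |2937| = 2937; area = 2937/2; answer 2937/2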